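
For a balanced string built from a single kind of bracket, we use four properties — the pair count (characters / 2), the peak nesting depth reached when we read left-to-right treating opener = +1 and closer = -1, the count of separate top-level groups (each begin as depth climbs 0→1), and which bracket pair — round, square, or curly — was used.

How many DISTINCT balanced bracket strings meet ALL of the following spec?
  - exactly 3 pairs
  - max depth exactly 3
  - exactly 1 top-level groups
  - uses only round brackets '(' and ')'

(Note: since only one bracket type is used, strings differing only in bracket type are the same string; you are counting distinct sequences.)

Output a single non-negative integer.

Spec: pairs=3 depth=3 groups=1
Count(depth <= 3) = 2
Count(depth <= 2) = 1
Count(depth == 3) = 2 - 1 = 1

Answer: 1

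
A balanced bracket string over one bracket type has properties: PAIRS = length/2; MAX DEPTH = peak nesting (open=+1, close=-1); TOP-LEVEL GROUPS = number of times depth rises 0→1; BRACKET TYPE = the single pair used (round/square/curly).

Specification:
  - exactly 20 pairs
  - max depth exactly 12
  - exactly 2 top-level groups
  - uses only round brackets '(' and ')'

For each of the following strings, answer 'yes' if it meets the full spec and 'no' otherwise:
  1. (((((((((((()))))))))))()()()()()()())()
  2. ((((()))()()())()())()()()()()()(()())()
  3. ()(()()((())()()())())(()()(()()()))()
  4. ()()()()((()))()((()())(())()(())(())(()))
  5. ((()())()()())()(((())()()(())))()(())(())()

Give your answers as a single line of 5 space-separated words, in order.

Answer: yes no no no no

Derivation:
String 1 '(((((((((((()))))))))))()()()()()()())()': depth seq [1 2 3 4 5 6 7 8 9 10 11 12 11 10 9 8 7 6 5 4 3 2 1 2 1 2 1 2 1 2 1 2 1 2 1 2 1 0 1 0]
  -> pairs=20 depth=12 groups=2 -> yes
String 2 '((((()))()()())()())()()()()()()(()())()': depth seq [1 2 3 4 5 4 3 2 3 2 3 2 3 2 1 2 1 2 1 0 1 0 1 0 1 0 1 0 1 0 1 0 1 2 1 2 1 0 1 0]
  -> pairs=20 depth=5 groups=9 -> no
String 3 '()(()()((())()()())())(()()(()()()))()': depth seq [1 0 1 2 1 2 1 2 3 4 3 2 3 2 3 2 3 2 1 2 1 0 1 2 1 2 1 2 3 2 3 2 3 2 1 0 1 0]
  -> pairs=19 depth=4 groups=4 -> no
String 4 '()()()()((()))()((()())(())()(())(())(()))': depth seq [1 0 1 0 1 0 1 0 1 2 3 2 1 0 1 0 1 2 3 2 3 2 1 2 3 2 1 2 1 2 3 2 1 2 3 2 1 2 3 2 1 0]
  -> pairs=21 depth=3 groups=7 -> no
String 5 '((()())()()())()(((())()()(())))()(())(())()': depth seq [1 2 3 2 3 2 1 2 1 2 1 2 1 0 1 0 1 2 3 4 3 2 3 2 3 2 3 4 3 2 1 0 1 0 1 2 1 0 1 2 1 0 1 0]
  -> pairs=22 depth=4 groups=7 -> no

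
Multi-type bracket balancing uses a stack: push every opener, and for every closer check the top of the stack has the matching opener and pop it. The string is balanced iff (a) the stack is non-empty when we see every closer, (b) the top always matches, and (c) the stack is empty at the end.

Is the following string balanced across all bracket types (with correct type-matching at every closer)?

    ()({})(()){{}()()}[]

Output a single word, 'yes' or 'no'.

Answer: yes

Derivation:
pos 0: push '('; stack = (
pos 1: ')' matches '('; pop; stack = (empty)
pos 2: push '('; stack = (
pos 3: push '{'; stack = ({
pos 4: '}' matches '{'; pop; stack = (
pos 5: ')' matches '('; pop; stack = (empty)
pos 6: push '('; stack = (
pos 7: push '('; stack = ((
pos 8: ')' matches '('; pop; stack = (
pos 9: ')' matches '('; pop; stack = (empty)
pos 10: push '{'; stack = {
pos 11: push '{'; stack = {{
pos 12: '}' matches '{'; pop; stack = {
pos 13: push '('; stack = {(
pos 14: ')' matches '('; pop; stack = {
pos 15: push '('; stack = {(
pos 16: ')' matches '('; pop; stack = {
pos 17: '}' matches '{'; pop; stack = (empty)
pos 18: push '['; stack = [
pos 19: ']' matches '['; pop; stack = (empty)
end: stack empty → VALID
Verdict: properly nested → yes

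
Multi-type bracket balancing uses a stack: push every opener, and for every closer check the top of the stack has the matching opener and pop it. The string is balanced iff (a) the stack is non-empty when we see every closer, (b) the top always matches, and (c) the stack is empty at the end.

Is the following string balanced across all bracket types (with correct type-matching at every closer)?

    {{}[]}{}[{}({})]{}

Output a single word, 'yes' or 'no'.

Answer: yes

Derivation:
pos 0: push '{'; stack = {
pos 1: push '{'; stack = {{
pos 2: '}' matches '{'; pop; stack = {
pos 3: push '['; stack = {[
pos 4: ']' matches '['; pop; stack = {
pos 5: '}' matches '{'; pop; stack = (empty)
pos 6: push '{'; stack = {
pos 7: '}' matches '{'; pop; stack = (empty)
pos 8: push '['; stack = [
pos 9: push '{'; stack = [{
pos 10: '}' matches '{'; pop; stack = [
pos 11: push '('; stack = [(
pos 12: push '{'; stack = [({
pos 13: '}' matches '{'; pop; stack = [(
pos 14: ')' matches '('; pop; stack = [
pos 15: ']' matches '['; pop; stack = (empty)
pos 16: push '{'; stack = {
pos 17: '}' matches '{'; pop; stack = (empty)
end: stack empty → VALID
Verdict: properly nested → yes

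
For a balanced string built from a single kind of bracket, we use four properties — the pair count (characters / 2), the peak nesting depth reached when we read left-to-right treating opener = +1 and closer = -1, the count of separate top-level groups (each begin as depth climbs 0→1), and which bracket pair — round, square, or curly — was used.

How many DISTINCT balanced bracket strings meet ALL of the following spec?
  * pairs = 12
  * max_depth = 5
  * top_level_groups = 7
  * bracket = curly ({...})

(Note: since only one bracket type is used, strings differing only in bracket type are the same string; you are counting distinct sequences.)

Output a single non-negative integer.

Spec: pairs=12 depth=5 groups=7
Count(depth <= 5) = 2541
Count(depth <= 4) = 2450
Count(depth == 5) = 2541 - 2450 = 91

Answer: 91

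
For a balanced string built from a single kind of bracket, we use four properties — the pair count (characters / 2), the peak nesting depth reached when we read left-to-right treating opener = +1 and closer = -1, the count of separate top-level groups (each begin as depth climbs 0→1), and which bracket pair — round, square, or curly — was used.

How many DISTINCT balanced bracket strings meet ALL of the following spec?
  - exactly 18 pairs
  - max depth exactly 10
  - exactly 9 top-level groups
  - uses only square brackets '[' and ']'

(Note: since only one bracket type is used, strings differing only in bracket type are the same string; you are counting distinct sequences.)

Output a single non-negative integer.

Spec: pairs=18 depth=10 groups=9
Count(depth <= 10) = 1562275
Count(depth <= 9) = 1562266
Count(depth == 10) = 1562275 - 1562266 = 9

Answer: 9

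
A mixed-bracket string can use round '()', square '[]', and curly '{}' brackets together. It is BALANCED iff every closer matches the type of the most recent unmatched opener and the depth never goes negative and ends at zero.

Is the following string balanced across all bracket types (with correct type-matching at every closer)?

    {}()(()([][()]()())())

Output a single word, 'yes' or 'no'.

pos 0: push '{'; stack = {
pos 1: '}' matches '{'; pop; stack = (empty)
pos 2: push '('; stack = (
pos 3: ')' matches '('; pop; stack = (empty)
pos 4: push '('; stack = (
pos 5: push '('; stack = ((
pos 6: ')' matches '('; pop; stack = (
pos 7: push '('; stack = ((
pos 8: push '['; stack = (([
pos 9: ']' matches '['; pop; stack = ((
pos 10: push '['; stack = (([
pos 11: push '('; stack = (([(
pos 12: ')' matches '('; pop; stack = (([
pos 13: ']' matches '['; pop; stack = ((
pos 14: push '('; stack = (((
pos 15: ')' matches '('; pop; stack = ((
pos 16: push '('; stack = (((
pos 17: ')' matches '('; pop; stack = ((
pos 18: ')' matches '('; pop; stack = (
pos 19: push '('; stack = ((
pos 20: ')' matches '('; pop; stack = (
pos 21: ')' matches '('; pop; stack = (empty)
end: stack empty → VALID
Verdict: properly nested → yes

Answer: yes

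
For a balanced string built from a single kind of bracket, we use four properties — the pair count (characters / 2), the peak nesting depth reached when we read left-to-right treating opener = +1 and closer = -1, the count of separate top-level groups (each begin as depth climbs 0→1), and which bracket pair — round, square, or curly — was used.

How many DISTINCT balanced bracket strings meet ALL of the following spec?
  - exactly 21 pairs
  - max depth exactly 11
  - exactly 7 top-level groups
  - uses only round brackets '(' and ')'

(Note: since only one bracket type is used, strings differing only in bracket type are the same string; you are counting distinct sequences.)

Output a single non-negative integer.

Spec: pairs=21 depth=11 groups=7
Count(depth <= 11) = 463957608
Count(depth <= 10) = 463747097
Count(depth == 11) = 463957608 - 463747097 = 210511

Answer: 210511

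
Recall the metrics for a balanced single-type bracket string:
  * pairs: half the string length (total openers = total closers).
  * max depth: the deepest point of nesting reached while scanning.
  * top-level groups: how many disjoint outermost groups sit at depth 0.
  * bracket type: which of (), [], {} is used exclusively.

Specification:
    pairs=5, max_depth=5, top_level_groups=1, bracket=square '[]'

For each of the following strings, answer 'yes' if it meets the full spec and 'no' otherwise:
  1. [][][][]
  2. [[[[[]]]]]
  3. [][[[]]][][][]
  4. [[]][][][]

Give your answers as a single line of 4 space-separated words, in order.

Answer: no yes no no

Derivation:
String 1 '[][][][]': depth seq [1 0 1 0 1 0 1 0]
  -> pairs=4 depth=1 groups=4 -> no
String 2 '[[[[[]]]]]': depth seq [1 2 3 4 5 4 3 2 1 0]
  -> pairs=5 depth=5 groups=1 -> yes
String 3 '[][[[]]][][][]': depth seq [1 0 1 2 3 2 1 0 1 0 1 0 1 0]
  -> pairs=7 depth=3 groups=5 -> no
String 4 '[[]][][][]': depth seq [1 2 1 0 1 0 1 0 1 0]
  -> pairs=5 depth=2 groups=4 -> no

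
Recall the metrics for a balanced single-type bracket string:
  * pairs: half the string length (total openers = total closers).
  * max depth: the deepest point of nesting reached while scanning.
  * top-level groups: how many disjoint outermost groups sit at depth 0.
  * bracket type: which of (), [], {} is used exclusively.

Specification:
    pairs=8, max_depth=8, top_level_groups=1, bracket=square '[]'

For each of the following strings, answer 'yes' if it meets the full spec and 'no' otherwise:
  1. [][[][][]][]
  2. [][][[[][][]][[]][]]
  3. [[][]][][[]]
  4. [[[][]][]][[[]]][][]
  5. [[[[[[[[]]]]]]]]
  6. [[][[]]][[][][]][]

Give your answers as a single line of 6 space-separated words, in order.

String 1 '[][[][][]][]': depth seq [1 0 1 2 1 2 1 2 1 0 1 0]
  -> pairs=6 depth=2 groups=3 -> no
String 2 '[][][[[][][]][[]][]]': depth seq [1 0 1 0 1 2 3 2 3 2 3 2 1 2 3 2 1 2 1 0]
  -> pairs=10 depth=3 groups=3 -> no
String 3 '[[][]][][[]]': depth seq [1 2 1 2 1 0 1 0 1 2 1 0]
  -> pairs=6 depth=2 groups=3 -> no
String 4 '[[[][]][]][[[]]][][]': depth seq [1 2 3 2 3 2 1 2 1 0 1 2 3 2 1 0 1 0 1 0]
  -> pairs=10 depth=3 groups=4 -> no
String 5 '[[[[[[[[]]]]]]]]': depth seq [1 2 3 4 5 6 7 8 7 6 5 4 3 2 1 0]
  -> pairs=8 depth=8 groups=1 -> yes
String 6 '[[][[]]][[][][]][]': depth seq [1 2 1 2 3 2 1 0 1 2 1 2 1 2 1 0 1 0]
  -> pairs=9 depth=3 groups=3 -> no

Answer: no no no no yes no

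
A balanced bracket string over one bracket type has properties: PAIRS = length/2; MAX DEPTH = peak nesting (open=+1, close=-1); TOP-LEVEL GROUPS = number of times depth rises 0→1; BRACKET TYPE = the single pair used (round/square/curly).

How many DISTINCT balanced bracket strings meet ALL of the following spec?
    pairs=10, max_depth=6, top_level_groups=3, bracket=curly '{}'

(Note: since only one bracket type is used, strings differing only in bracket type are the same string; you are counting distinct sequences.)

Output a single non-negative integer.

Answer: 225

Derivation:
Spec: pairs=10 depth=6 groups=3
Count(depth <= 6) = 3390
Count(depth <= 5) = 3165
Count(depth == 6) = 3390 - 3165 = 225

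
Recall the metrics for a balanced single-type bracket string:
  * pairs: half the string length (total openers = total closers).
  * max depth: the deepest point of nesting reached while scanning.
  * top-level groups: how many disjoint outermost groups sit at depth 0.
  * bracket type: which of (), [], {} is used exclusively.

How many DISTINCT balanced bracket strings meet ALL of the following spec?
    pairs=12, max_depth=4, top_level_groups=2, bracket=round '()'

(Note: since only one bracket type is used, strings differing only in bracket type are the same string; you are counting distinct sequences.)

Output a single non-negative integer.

Spec: pairs=12 depth=4 groups=2
Count(depth <= 4) = 19796
Count(depth <= 3) = 3328
Count(depth == 4) = 19796 - 3328 = 16468

Answer: 16468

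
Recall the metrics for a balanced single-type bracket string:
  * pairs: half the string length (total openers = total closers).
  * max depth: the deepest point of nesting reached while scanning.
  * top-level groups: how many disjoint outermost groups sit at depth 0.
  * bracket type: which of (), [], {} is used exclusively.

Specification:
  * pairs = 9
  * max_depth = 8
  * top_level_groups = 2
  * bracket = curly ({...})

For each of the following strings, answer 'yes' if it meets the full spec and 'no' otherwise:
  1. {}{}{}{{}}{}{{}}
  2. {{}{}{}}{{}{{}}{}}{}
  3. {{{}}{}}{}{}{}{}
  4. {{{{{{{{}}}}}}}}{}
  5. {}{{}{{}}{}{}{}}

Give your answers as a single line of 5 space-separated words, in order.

Answer: no no no yes no

Derivation:
String 1 '{}{}{}{{}}{}{{}}': depth seq [1 0 1 0 1 0 1 2 1 0 1 0 1 2 1 0]
  -> pairs=8 depth=2 groups=6 -> no
String 2 '{{}{}{}}{{}{{}}{}}{}': depth seq [1 2 1 2 1 2 1 0 1 2 1 2 3 2 1 2 1 0 1 0]
  -> pairs=10 depth=3 groups=3 -> no
String 3 '{{{}}{}}{}{}{}{}': depth seq [1 2 3 2 1 2 1 0 1 0 1 0 1 0 1 0]
  -> pairs=8 depth=3 groups=5 -> no
String 4 '{{{{{{{{}}}}}}}}{}': depth seq [1 2 3 4 5 6 7 8 7 6 5 4 3 2 1 0 1 0]
  -> pairs=9 depth=8 groups=2 -> yes
String 5 '{}{{}{{}}{}{}{}}': depth seq [1 0 1 2 1 2 3 2 1 2 1 2 1 2 1 0]
  -> pairs=8 depth=3 groups=2 -> no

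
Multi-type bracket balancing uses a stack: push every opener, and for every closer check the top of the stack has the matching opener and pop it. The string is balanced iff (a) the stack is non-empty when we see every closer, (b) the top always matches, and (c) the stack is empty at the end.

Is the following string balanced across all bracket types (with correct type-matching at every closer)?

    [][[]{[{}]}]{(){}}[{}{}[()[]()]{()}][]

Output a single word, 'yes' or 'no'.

pos 0: push '['; stack = [
pos 1: ']' matches '['; pop; stack = (empty)
pos 2: push '['; stack = [
pos 3: push '['; stack = [[
pos 4: ']' matches '['; pop; stack = [
pos 5: push '{'; stack = [{
pos 6: push '['; stack = [{[
pos 7: push '{'; stack = [{[{
pos 8: '}' matches '{'; pop; stack = [{[
pos 9: ']' matches '['; pop; stack = [{
pos 10: '}' matches '{'; pop; stack = [
pos 11: ']' matches '['; pop; stack = (empty)
pos 12: push '{'; stack = {
pos 13: push '('; stack = {(
pos 14: ')' matches '('; pop; stack = {
pos 15: push '{'; stack = {{
pos 16: '}' matches '{'; pop; stack = {
pos 17: '}' matches '{'; pop; stack = (empty)
pos 18: push '['; stack = [
pos 19: push '{'; stack = [{
pos 20: '}' matches '{'; pop; stack = [
pos 21: push '{'; stack = [{
pos 22: '}' matches '{'; pop; stack = [
pos 23: push '['; stack = [[
pos 24: push '('; stack = [[(
pos 25: ')' matches '('; pop; stack = [[
pos 26: push '['; stack = [[[
pos 27: ']' matches '['; pop; stack = [[
pos 28: push '('; stack = [[(
pos 29: ')' matches '('; pop; stack = [[
pos 30: ']' matches '['; pop; stack = [
pos 31: push '{'; stack = [{
pos 32: push '('; stack = [{(
pos 33: ')' matches '('; pop; stack = [{
pos 34: '}' matches '{'; pop; stack = [
pos 35: ']' matches '['; pop; stack = (empty)
pos 36: push '['; stack = [
pos 37: ']' matches '['; pop; stack = (empty)
end: stack empty → VALID
Verdict: properly nested → yes

Answer: yes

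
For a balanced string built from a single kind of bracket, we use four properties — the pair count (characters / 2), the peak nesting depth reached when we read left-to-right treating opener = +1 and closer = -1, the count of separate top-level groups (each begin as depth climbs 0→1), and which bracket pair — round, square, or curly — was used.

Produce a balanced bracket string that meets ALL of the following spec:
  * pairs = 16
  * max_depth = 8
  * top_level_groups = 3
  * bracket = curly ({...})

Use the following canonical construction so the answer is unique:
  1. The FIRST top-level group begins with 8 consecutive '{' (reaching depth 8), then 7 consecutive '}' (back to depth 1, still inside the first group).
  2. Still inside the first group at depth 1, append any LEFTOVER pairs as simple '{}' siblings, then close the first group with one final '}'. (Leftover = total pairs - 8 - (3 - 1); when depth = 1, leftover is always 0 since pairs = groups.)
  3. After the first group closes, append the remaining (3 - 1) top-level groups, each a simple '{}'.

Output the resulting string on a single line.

Spec: pairs=16 depth=8 groups=3
Leftover pairs = 16 - 8 - (3-1) = 6
First group: deep chain of depth 8 + 6 sibling pairs
Remaining 2 groups: simple '{}' each

Answer: {{{{{{{{}}}}}}}{}{}{}{}{}{}}{}{}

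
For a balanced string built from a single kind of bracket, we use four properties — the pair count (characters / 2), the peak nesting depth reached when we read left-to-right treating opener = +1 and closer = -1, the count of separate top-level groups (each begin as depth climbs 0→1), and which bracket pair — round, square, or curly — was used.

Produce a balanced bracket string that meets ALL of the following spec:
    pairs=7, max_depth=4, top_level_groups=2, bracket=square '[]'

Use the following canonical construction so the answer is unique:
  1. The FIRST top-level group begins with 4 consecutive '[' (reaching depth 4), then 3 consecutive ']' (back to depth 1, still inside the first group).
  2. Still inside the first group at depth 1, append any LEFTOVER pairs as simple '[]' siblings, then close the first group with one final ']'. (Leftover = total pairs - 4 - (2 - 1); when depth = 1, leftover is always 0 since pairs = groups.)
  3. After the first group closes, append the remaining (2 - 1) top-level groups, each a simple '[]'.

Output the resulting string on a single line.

Spec: pairs=7 depth=4 groups=2
Leftover pairs = 7 - 4 - (2-1) = 2
First group: deep chain of depth 4 + 2 sibling pairs
Remaining 1 groups: simple '[]' each

Answer: [[[[]]][][]][]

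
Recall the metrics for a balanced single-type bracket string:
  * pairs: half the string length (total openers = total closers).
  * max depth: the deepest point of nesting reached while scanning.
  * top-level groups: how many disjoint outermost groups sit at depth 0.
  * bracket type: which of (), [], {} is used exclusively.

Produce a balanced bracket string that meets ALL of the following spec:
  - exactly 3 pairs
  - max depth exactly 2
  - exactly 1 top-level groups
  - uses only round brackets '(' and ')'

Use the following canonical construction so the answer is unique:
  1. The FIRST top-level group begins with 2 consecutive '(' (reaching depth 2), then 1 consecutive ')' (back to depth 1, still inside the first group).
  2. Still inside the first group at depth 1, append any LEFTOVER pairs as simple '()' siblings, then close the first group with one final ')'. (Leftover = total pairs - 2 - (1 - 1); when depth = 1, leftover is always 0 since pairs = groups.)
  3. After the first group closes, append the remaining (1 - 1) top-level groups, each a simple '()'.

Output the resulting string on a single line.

Spec: pairs=3 depth=2 groups=1
Leftover pairs = 3 - 2 - (1-1) = 1
First group: deep chain of depth 2 + 1 sibling pairs
Remaining 0 groups: simple '()' each

Answer: (()())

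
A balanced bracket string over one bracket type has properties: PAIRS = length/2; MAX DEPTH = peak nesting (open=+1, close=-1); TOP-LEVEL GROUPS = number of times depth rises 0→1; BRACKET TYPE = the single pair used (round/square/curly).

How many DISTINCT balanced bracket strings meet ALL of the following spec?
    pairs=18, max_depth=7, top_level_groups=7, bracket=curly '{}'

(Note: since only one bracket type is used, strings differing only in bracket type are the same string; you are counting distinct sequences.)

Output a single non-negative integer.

Answer: 324135

Derivation:
Spec: pairs=18 depth=7 groups=7
Count(depth <= 7) = 8250963
Count(depth <= 6) = 7926828
Count(depth == 7) = 8250963 - 7926828 = 324135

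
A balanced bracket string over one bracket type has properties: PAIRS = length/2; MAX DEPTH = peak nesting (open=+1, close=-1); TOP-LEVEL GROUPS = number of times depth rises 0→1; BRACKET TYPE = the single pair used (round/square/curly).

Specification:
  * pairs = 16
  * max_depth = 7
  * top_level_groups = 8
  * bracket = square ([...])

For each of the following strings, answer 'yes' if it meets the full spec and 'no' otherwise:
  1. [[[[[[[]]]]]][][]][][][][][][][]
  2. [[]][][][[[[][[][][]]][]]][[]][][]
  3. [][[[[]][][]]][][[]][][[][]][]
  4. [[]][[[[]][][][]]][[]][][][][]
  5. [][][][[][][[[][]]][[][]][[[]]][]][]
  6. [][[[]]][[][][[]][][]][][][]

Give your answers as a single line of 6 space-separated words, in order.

Answer: yes no no no no no

Derivation:
String 1 '[[[[[[[]]]]]][][]][][][][][][][]': depth seq [1 2 3 4 5 6 7 6 5 4 3 2 1 2 1 2 1 0 1 0 1 0 1 0 1 0 1 0 1 0 1 0]
  -> pairs=16 depth=7 groups=8 -> yes
String 2 '[[]][][][[[[][[][][]]][]]][[]][][]': depth seq [1 2 1 0 1 0 1 0 1 2 3 4 3 4 5 4 5 4 5 4 3 2 3 2 1 0 1 2 1 0 1 0 1 0]
  -> pairs=17 depth=5 groups=7 -> no
String 3 '[][[[[]][][]]][][[]][][[][]][]': depth seq [1 0 1 2 3 4 3 2 3 2 3 2 1 0 1 0 1 2 1 0 1 0 1 2 1 2 1 0 1 0]
  -> pairs=15 depth=4 groups=7 -> no
String 4 '[[]][[[[]][][][]]][[]][][][][]': depth seq [1 2 1 0 1 2 3 4 3 2 3 2 3 2 3 2 1 0 1 2 1 0 1 0 1 0 1 0 1 0]
  -> pairs=15 depth=4 groups=7 -> no
String 5 '[][][][[][][[[][]]][[][]][[[]]][]][]': depth seq [1 0 1 0 1 0 1 2 1 2 1 2 3 4 3 4 3 2 1 2 3 2 3 2 1 2 3 4 3 2 1 2 1 0 1 0]
  -> pairs=18 depth=4 groups=5 -> no
String 6 '[][[[]]][[][][[]][][]][][][]': depth seq [1 0 1 2 3 2 1 0 1 2 1 2 1 2 3 2 1 2 1 2 1 0 1 0 1 0 1 0]
  -> pairs=14 depth=3 groups=6 -> no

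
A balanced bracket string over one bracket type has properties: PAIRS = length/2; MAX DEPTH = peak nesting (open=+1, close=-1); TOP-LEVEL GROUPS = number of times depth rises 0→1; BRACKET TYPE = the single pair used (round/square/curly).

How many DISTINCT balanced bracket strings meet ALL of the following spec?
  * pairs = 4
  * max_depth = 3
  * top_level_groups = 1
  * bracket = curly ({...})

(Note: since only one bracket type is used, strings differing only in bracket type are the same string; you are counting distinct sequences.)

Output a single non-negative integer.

Answer: 3

Derivation:
Spec: pairs=4 depth=3 groups=1
Count(depth <= 3) = 4
Count(depth <= 2) = 1
Count(depth == 3) = 4 - 1 = 3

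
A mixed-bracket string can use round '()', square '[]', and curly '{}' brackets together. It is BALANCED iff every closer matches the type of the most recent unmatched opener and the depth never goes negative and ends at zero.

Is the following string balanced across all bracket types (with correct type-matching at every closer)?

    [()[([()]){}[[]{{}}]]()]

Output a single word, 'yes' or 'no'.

Answer: yes

Derivation:
pos 0: push '['; stack = [
pos 1: push '('; stack = [(
pos 2: ')' matches '('; pop; stack = [
pos 3: push '['; stack = [[
pos 4: push '('; stack = [[(
pos 5: push '['; stack = [[([
pos 6: push '('; stack = [[([(
pos 7: ')' matches '('; pop; stack = [[([
pos 8: ']' matches '['; pop; stack = [[(
pos 9: ')' matches '('; pop; stack = [[
pos 10: push '{'; stack = [[{
pos 11: '}' matches '{'; pop; stack = [[
pos 12: push '['; stack = [[[
pos 13: push '['; stack = [[[[
pos 14: ']' matches '['; pop; stack = [[[
pos 15: push '{'; stack = [[[{
pos 16: push '{'; stack = [[[{{
pos 17: '}' matches '{'; pop; stack = [[[{
pos 18: '}' matches '{'; pop; stack = [[[
pos 19: ']' matches '['; pop; stack = [[
pos 20: ']' matches '['; pop; stack = [
pos 21: push '('; stack = [(
pos 22: ')' matches '('; pop; stack = [
pos 23: ']' matches '['; pop; stack = (empty)
end: stack empty → VALID
Verdict: properly nested → yes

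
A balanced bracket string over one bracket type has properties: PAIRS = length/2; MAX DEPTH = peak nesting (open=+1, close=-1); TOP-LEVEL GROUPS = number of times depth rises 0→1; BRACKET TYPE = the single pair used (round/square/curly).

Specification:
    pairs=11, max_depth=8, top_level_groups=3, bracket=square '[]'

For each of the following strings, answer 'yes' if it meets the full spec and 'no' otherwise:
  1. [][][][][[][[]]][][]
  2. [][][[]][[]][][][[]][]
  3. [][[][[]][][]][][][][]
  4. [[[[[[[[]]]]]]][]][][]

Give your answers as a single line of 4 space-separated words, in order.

Answer: no no no yes

Derivation:
String 1 '[][][][][[][[]]][][]': depth seq [1 0 1 0 1 0 1 0 1 2 1 2 3 2 1 0 1 0 1 0]
  -> pairs=10 depth=3 groups=7 -> no
String 2 '[][][[]][[]][][][[]][]': depth seq [1 0 1 0 1 2 1 0 1 2 1 0 1 0 1 0 1 2 1 0 1 0]
  -> pairs=11 depth=2 groups=8 -> no
String 3 '[][[][[]][][]][][][][]': depth seq [1 0 1 2 1 2 3 2 1 2 1 2 1 0 1 0 1 0 1 0 1 0]
  -> pairs=11 depth=3 groups=6 -> no
String 4 '[[[[[[[[]]]]]]][]][][]': depth seq [1 2 3 4 5 6 7 8 7 6 5 4 3 2 1 2 1 0 1 0 1 0]
  -> pairs=11 depth=8 groups=3 -> yes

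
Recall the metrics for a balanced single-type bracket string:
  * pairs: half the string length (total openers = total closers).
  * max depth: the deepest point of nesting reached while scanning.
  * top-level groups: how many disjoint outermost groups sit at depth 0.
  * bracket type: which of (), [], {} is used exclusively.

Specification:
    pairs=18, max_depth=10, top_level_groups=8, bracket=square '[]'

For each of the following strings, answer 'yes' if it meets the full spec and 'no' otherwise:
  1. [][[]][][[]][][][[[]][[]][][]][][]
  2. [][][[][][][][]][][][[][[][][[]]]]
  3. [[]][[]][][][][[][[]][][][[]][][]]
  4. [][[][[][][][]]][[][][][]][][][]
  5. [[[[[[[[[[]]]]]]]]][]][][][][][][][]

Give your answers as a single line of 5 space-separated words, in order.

String 1 '[][[]][][[]][][][[[]][[]][][]][][]': depth seq [1 0 1 2 1 0 1 0 1 2 1 0 1 0 1 0 1 2 3 2 1 2 3 2 1 2 1 2 1 0 1 0 1 0]
  -> pairs=17 depth=3 groups=9 -> no
String 2 '[][][[][][][][]][][][[][[][][[]]]]': depth seq [1 0 1 0 1 2 1 2 1 2 1 2 1 2 1 0 1 0 1 0 1 2 1 2 3 2 3 2 3 4 3 2 1 0]
  -> pairs=17 depth=4 groups=6 -> no
String 3 '[[]][[]][][][][[][[]][][][[]][][]]': depth seq [1 2 1 0 1 2 1 0 1 0 1 0 1 0 1 2 1 2 3 2 1 2 1 2 1 2 3 2 1 2 1 2 1 0]
  -> pairs=17 depth=3 groups=6 -> no
String 4 '[][[][[][][][]]][[][][][]][][][]': depth seq [1 0 1 2 1 2 3 2 3 2 3 2 3 2 1 0 1 2 1 2 1 2 1 2 1 0 1 0 1 0 1 0]
  -> pairs=16 depth=3 groups=6 -> no
String 5 '[[[[[[[[[[]]]]]]]]][]][][][][][][][]': depth seq [1 2 3 4 5 6 7 8 9 10 9 8 7 6 5 4 3 2 1 2 1 0 1 0 1 0 1 0 1 0 1 0 1 0 1 0]
  -> pairs=18 depth=10 groups=8 -> yes

Answer: no no no no yes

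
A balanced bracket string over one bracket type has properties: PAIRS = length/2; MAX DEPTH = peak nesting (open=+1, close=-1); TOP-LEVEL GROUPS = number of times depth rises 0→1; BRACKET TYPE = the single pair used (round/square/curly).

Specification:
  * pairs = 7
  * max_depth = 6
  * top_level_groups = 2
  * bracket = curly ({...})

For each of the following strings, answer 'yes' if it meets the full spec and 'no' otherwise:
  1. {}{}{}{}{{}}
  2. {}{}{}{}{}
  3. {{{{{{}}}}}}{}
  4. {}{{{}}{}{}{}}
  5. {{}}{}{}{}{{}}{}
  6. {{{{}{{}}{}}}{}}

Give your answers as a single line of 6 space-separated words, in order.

String 1 '{}{}{}{}{{}}': depth seq [1 0 1 0 1 0 1 0 1 2 1 0]
  -> pairs=6 depth=2 groups=5 -> no
String 2 '{}{}{}{}{}': depth seq [1 0 1 0 1 0 1 0 1 0]
  -> pairs=5 depth=1 groups=5 -> no
String 3 '{{{{{{}}}}}}{}': depth seq [1 2 3 4 5 6 5 4 3 2 1 0 1 0]
  -> pairs=7 depth=6 groups=2 -> yes
String 4 '{}{{{}}{}{}{}}': depth seq [1 0 1 2 3 2 1 2 1 2 1 2 1 0]
  -> pairs=7 depth=3 groups=2 -> no
String 5 '{{}}{}{}{}{{}}{}': depth seq [1 2 1 0 1 0 1 0 1 0 1 2 1 0 1 0]
  -> pairs=8 depth=2 groups=6 -> no
String 6 '{{{{}{{}}{}}}{}}': depth seq [1 2 3 4 3 4 5 4 3 4 3 2 1 2 1 0]
  -> pairs=8 depth=5 groups=1 -> no

Answer: no no yes no no no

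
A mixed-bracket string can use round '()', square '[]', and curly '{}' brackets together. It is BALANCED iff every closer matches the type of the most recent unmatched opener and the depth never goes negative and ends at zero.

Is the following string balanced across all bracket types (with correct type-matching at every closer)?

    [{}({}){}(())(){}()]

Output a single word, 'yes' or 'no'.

pos 0: push '['; stack = [
pos 1: push '{'; stack = [{
pos 2: '}' matches '{'; pop; stack = [
pos 3: push '('; stack = [(
pos 4: push '{'; stack = [({
pos 5: '}' matches '{'; pop; stack = [(
pos 6: ')' matches '('; pop; stack = [
pos 7: push '{'; stack = [{
pos 8: '}' matches '{'; pop; stack = [
pos 9: push '('; stack = [(
pos 10: push '('; stack = [((
pos 11: ')' matches '('; pop; stack = [(
pos 12: ')' matches '('; pop; stack = [
pos 13: push '('; stack = [(
pos 14: ')' matches '('; pop; stack = [
pos 15: push '{'; stack = [{
pos 16: '}' matches '{'; pop; stack = [
pos 17: push '('; stack = [(
pos 18: ')' matches '('; pop; stack = [
pos 19: ']' matches '['; pop; stack = (empty)
end: stack empty → VALID
Verdict: properly nested → yes

Answer: yes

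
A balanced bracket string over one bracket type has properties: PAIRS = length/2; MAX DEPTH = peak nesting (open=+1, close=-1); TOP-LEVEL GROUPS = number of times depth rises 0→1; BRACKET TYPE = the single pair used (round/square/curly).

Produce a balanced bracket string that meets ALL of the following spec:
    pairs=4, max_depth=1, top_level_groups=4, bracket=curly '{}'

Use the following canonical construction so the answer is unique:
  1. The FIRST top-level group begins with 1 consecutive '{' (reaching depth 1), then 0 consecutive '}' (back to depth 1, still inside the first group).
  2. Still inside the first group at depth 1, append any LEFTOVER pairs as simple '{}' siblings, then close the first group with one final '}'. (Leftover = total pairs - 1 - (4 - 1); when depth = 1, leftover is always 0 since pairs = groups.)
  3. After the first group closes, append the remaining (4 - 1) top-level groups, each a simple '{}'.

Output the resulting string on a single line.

Answer: {}{}{}{}

Derivation:
Spec: pairs=4 depth=1 groups=4
Leftover pairs = 4 - 1 - (4-1) = 0
First group: deep chain of depth 1 + 0 sibling pairs
Remaining 3 groups: simple '{}' each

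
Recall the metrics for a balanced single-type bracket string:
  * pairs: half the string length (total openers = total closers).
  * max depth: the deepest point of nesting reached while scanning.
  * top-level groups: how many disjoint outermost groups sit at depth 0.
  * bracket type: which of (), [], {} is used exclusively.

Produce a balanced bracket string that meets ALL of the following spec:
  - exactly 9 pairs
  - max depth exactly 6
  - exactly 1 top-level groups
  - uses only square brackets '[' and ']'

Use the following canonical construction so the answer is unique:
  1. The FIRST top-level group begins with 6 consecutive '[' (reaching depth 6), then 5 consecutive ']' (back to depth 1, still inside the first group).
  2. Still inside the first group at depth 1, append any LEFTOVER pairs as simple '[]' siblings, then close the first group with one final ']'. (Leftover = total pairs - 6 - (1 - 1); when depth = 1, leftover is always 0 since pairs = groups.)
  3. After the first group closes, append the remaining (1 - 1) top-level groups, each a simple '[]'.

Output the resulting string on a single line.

Spec: pairs=9 depth=6 groups=1
Leftover pairs = 9 - 6 - (1-1) = 3
First group: deep chain of depth 6 + 3 sibling pairs
Remaining 0 groups: simple '[]' each

Answer: [[[[[[]]]]][][][]]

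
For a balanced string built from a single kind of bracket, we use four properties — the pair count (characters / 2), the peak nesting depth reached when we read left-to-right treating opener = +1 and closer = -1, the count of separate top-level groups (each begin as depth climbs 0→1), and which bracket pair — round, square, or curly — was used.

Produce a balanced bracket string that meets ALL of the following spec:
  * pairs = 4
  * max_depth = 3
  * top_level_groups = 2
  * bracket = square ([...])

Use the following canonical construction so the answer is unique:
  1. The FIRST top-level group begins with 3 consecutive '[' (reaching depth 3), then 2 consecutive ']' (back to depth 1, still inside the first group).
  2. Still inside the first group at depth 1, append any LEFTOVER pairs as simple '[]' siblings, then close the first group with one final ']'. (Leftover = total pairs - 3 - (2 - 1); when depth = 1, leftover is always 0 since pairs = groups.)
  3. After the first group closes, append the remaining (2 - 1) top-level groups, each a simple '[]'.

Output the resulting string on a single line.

Spec: pairs=4 depth=3 groups=2
Leftover pairs = 4 - 3 - (2-1) = 0
First group: deep chain of depth 3 + 0 sibling pairs
Remaining 1 groups: simple '[]' each

Answer: [[[]]][]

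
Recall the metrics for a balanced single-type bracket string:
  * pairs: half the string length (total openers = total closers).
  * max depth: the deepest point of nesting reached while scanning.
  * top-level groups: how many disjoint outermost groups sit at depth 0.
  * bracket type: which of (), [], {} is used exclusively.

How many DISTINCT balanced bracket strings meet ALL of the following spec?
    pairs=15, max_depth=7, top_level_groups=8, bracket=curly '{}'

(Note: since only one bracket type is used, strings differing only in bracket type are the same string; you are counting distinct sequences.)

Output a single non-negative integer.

Spec: pairs=15 depth=7 groups=8
Count(depth <= 7) = 62008
Count(depth <= 6) = 61864
Count(depth == 7) = 62008 - 61864 = 144

Answer: 144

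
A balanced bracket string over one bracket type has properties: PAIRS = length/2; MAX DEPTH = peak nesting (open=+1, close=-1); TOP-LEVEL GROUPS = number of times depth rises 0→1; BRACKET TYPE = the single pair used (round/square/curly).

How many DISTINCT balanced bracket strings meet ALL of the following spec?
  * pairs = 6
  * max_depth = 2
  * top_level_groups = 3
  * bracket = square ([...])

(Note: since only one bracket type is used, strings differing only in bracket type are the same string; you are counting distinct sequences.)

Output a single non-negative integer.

Spec: pairs=6 depth=2 groups=3
Count(depth <= 2) = 10
Count(depth <= 1) = 0
Count(depth == 2) = 10 - 0 = 10

Answer: 10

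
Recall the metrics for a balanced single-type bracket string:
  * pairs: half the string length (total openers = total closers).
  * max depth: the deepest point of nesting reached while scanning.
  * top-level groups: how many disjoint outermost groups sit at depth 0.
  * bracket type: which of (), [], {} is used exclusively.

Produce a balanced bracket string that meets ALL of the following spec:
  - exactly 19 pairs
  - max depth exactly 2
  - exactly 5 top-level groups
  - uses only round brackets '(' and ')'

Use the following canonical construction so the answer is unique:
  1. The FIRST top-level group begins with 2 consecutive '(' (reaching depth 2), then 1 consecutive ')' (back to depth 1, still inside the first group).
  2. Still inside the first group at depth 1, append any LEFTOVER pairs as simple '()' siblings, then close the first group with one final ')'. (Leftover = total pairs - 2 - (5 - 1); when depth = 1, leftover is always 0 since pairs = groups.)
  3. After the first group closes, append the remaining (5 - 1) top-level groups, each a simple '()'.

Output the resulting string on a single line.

Spec: pairs=19 depth=2 groups=5
Leftover pairs = 19 - 2 - (5-1) = 13
First group: deep chain of depth 2 + 13 sibling pairs
Remaining 4 groups: simple '()' each

Answer: (()()()()()()()()()()()()()())()()()()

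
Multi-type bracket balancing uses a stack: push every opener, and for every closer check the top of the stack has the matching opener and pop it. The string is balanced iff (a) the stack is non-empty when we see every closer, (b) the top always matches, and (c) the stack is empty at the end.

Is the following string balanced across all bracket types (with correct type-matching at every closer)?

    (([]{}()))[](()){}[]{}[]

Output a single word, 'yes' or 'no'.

pos 0: push '('; stack = (
pos 1: push '('; stack = ((
pos 2: push '['; stack = (([
pos 3: ']' matches '['; pop; stack = ((
pos 4: push '{'; stack = (({
pos 5: '}' matches '{'; pop; stack = ((
pos 6: push '('; stack = (((
pos 7: ')' matches '('; pop; stack = ((
pos 8: ')' matches '('; pop; stack = (
pos 9: ')' matches '('; pop; stack = (empty)
pos 10: push '['; stack = [
pos 11: ']' matches '['; pop; stack = (empty)
pos 12: push '('; stack = (
pos 13: push '('; stack = ((
pos 14: ')' matches '('; pop; stack = (
pos 15: ')' matches '('; pop; stack = (empty)
pos 16: push '{'; stack = {
pos 17: '}' matches '{'; pop; stack = (empty)
pos 18: push '['; stack = [
pos 19: ']' matches '['; pop; stack = (empty)
pos 20: push '{'; stack = {
pos 21: '}' matches '{'; pop; stack = (empty)
pos 22: push '['; stack = [
pos 23: ']' matches '['; pop; stack = (empty)
end: stack empty → VALID
Verdict: properly nested → yes

Answer: yes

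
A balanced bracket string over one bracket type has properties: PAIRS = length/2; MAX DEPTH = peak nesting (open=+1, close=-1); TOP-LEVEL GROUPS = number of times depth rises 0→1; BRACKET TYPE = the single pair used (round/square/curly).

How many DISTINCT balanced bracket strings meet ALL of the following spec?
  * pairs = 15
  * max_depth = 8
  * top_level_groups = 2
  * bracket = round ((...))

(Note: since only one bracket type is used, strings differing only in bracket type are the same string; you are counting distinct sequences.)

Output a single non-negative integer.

Spec: pairs=15 depth=8 groups=2
Count(depth <= 8) = 2577330
Count(depth <= 7) = 2370240
Count(depth == 8) = 2577330 - 2370240 = 207090

Answer: 207090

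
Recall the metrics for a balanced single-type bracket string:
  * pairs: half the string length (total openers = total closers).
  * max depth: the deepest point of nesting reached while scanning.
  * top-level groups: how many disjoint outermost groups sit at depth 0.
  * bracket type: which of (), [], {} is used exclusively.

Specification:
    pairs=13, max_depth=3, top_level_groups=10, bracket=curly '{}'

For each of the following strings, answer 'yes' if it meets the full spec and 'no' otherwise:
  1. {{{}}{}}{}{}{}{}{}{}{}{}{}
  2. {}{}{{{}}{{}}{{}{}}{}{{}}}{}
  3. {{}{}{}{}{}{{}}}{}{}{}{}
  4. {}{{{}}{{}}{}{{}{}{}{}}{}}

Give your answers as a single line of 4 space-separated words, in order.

Answer: yes no no no

Derivation:
String 1 '{{{}}{}}{}{}{}{}{}{}{}{}{}': depth seq [1 2 3 2 1 2 1 0 1 0 1 0 1 0 1 0 1 0 1 0 1 0 1 0 1 0]
  -> pairs=13 depth=3 groups=10 -> yes
String 2 '{}{}{{{}}{{}}{{}{}}{}{{}}}{}': depth seq [1 0 1 0 1 2 3 2 1 2 3 2 1 2 3 2 3 2 1 2 1 2 3 2 1 0 1 0]
  -> pairs=14 depth=3 groups=4 -> no
String 3 '{{}{}{}{}{}{{}}}{}{}{}{}': depth seq [1 2 1 2 1 2 1 2 1 2 1 2 3 2 1 0 1 0 1 0 1 0 1 0]
  -> pairs=12 depth=3 groups=5 -> no
String 4 '{}{{{}}{{}}{}{{}{}{}{}}{}}': depth seq [1 0 1 2 3 2 1 2 3 2 1 2 1 2 3 2 3 2 3 2 3 2 1 2 1 0]
  -> pairs=13 depth=3 groups=2 -> no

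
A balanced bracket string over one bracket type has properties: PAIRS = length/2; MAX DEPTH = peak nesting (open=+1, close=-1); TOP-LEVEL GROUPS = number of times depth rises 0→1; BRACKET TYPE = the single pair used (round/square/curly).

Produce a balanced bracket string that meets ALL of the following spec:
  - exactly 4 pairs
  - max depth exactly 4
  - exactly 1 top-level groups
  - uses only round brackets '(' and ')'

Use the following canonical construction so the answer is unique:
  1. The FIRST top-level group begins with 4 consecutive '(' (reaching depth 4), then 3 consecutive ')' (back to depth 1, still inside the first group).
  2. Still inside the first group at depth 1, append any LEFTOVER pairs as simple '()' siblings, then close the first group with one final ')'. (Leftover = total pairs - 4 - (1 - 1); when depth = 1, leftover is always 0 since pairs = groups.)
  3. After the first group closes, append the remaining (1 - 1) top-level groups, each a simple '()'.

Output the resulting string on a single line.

Spec: pairs=4 depth=4 groups=1
Leftover pairs = 4 - 4 - (1-1) = 0
First group: deep chain of depth 4 + 0 sibling pairs
Remaining 0 groups: simple '()' each

Answer: (((())))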